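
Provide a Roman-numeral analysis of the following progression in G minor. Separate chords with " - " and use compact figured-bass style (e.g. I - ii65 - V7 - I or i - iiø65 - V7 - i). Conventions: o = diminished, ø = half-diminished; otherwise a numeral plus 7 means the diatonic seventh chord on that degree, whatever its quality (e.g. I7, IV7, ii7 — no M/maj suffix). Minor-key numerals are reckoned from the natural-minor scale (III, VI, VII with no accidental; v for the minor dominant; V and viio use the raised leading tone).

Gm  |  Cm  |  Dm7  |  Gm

Gm: root G is the tonic; minor triad there is i.
Cm has root C, degree 4 in G minor, so iv.
Dm7: minor seventh chord on D = scale degree 5 → v7.
Gm has root G, degree 1 in G minor, so i.

i - iv - v7 - i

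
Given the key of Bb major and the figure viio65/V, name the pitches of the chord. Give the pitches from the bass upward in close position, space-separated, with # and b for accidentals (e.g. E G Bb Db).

G Bb Db E

viio65/V is a secondary leading-tone chord. The target V is F in Bb major; the applied chord is rooted a semitone below, on E.
Building a fully diminished seventh chord on E gives E-G-Bb-Db.
With the 65 figure the chord is in first inversion; from the bass G upward in close position it reads G-Bb-Db-E.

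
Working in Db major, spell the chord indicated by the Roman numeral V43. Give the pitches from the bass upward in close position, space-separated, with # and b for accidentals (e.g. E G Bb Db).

Eb Gb Ab C

In Db major, the fifth degree is Ab, and the diatonic chord built there is a dominant seventh chord.
That chord is spelled Ab-C-Eb-Gb.
The figured bass 43 indicates second inversion, placing the fifth (Eb) in the bass: Eb-Gb-Ab-C.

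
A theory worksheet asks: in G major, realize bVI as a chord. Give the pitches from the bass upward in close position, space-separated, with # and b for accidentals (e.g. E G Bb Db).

Eb G Bb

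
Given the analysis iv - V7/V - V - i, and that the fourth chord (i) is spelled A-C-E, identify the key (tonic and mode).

i is given as A-C-E — a minor triad with root A.
If A is scale degree 1 and the mode makes that degree carry a minor triad, the tonic is A and the mode is minor.

A minor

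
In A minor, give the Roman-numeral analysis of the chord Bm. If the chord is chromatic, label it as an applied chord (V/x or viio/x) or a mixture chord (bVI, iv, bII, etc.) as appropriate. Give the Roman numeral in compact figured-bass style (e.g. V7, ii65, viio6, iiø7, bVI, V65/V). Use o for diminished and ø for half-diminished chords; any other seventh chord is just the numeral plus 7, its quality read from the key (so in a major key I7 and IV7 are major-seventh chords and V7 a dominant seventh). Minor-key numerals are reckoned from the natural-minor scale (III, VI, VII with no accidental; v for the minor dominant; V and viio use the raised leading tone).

The pitches B-D-F# form a minor triad rooted on B.
B is the second degree of A minor. This is the minor supertonic, borrowed from the parallel major (the Dorian ii).

ii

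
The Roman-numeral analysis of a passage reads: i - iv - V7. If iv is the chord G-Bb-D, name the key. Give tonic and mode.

D minor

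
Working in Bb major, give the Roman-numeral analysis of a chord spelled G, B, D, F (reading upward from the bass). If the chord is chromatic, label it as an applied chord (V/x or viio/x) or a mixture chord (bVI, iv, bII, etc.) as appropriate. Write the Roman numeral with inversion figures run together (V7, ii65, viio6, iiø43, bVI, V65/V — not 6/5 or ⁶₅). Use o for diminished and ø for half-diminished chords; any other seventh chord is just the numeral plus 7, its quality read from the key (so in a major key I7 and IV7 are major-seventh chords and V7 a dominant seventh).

The pitches G-B-D-F form a dominant seventh chord rooted on G.
G is not a diatonic chord root with this quality in Bb major, but it lies a perfect fifth above C (ii), so the chord functions as an applied dominant of ii.

V7/ii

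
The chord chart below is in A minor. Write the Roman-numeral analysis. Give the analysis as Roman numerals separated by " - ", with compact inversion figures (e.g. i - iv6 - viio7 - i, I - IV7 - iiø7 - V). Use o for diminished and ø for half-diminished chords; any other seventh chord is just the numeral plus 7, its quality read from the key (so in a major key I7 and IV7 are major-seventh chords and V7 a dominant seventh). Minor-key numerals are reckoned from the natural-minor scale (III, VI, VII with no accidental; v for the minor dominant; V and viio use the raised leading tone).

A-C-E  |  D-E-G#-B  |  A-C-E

i - V42 - i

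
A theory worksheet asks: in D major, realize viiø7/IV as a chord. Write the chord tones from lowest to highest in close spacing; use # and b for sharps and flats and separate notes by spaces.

viiø7/IV is a secondary leading-tone chord. The target IV is G in D major; the applied chord is rooted a semitone below, on F#.
Building a half-diminished seventh chord on F# gives F#-A-C-E.

F# A C E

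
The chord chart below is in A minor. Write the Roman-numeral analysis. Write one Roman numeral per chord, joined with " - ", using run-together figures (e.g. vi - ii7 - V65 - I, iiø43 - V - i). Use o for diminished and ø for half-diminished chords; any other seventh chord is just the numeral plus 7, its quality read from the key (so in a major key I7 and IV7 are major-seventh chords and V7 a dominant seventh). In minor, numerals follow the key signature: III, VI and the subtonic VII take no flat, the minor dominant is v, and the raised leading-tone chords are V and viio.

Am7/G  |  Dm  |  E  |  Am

i42 - iv - V - i

Am7/G: root A is the tonic; minor seventh chord there is i42.
Dm: minor triad on D = scale degree 4 → iv.
E: root E is the dominant; major triad there is V.
Am: root A is the tonic; minor triad there is i.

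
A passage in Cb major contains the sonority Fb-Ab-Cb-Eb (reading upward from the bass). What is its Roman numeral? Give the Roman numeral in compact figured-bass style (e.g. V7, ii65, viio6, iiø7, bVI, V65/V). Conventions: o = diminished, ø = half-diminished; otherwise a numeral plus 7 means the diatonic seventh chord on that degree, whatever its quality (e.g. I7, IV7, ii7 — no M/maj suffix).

IV7

The pitches Fb-Ab-Cb-Eb form a major seventh chord rooted on Fb.
In Cb major, Fb is the subdominant; the diatonic major seventh chord there is IV7.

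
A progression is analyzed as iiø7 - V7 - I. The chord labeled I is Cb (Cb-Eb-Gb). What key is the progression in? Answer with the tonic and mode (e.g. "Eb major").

The anchor chord is a major triad on Cb, labeled I.
If Cb is scale degree 1 and the mode makes that degree carry a major triad, the tonic is Cb and the mode is major.

Cb major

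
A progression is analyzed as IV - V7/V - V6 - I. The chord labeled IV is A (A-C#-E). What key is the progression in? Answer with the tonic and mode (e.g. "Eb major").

E major

IV is given as A-C#-E — a major triad with root A.
Counting down 3 scale steps from A places the tonic on E; a major triad on degree 4 is diatonic only in major.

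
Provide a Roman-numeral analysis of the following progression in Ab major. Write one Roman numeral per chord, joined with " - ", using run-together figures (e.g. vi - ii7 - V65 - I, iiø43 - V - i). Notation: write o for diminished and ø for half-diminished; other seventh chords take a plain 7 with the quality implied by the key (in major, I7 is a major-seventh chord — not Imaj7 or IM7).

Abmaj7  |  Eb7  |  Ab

I7 - V7 - I

Abmaj7: major seventh chord on Ab = scale degree 1 → I7.
Eb7 has root Eb, degree 5 in Ab major, so V7.
Ab: major triad on Ab = scale degree 1 → I.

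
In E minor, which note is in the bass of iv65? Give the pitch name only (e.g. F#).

iv in E minor has root A; the chord is A-C-E-G.
The figure 65 means first inversion — the third is in the bass.

C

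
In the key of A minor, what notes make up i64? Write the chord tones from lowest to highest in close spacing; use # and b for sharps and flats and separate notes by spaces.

E A C

The numeral's case and figure indicate a minor triad. In A minor its root, the tonic, is A.
That chord is spelled A-C-E.
The figured bass 64 indicates second inversion, placing the fifth (E) in the bass: E-A-C.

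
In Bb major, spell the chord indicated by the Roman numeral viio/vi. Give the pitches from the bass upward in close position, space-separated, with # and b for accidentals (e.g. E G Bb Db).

F# A C

viio/vi is a secondary leading-tone chord. The target vi is G in Bb major; the applied chord is rooted a semitone below, on F#.
Building a diminished triad on F# gives F#-A-C.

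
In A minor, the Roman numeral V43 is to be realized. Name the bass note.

V in A minor has root E; the chord is E-G#-B-D.
The figure 43 means second inversion — the fifth is in the bass.

B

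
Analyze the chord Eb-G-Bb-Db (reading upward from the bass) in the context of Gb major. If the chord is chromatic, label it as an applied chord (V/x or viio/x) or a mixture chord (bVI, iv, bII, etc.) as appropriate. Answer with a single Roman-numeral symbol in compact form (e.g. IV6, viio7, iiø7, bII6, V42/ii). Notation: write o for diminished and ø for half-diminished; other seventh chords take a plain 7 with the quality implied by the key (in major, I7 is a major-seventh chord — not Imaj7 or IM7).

V7/ii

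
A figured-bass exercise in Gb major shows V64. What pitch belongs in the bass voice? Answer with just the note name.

Ab

V in Gb major has root Db; the chord is Db-F-Ab.
The figure 64 means second inversion — the fifth is in the bass.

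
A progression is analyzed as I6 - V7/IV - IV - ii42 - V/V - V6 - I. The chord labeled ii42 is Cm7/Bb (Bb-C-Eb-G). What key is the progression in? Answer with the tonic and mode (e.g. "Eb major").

The anchor chord is a minor seventh chord on C, labeled ii42.
Counting down one scale step from C places the tonic on Bb; a minor seventh chord on degree 2 is diatonic only in major.

Bb major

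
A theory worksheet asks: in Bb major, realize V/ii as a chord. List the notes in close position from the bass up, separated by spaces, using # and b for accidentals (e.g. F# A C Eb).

V/ii is a secondary dominant — the dominant triad of ii. ii in Bb major is C, so the applied chord's root is G, a perfect fifth above.
Building a major triad on G gives G-B-D.

G B D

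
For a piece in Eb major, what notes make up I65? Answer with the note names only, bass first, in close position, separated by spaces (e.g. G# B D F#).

In Eb major, the tonic is Eb, and the diatonic chord built there is a major seventh chord.
Stacking thirds from Eb gives Eb-G-Bb-D.
The figured bass 65 indicates first inversion, placing the third (G) in the bass: G-Bb-D-Eb.

G Bb D Eb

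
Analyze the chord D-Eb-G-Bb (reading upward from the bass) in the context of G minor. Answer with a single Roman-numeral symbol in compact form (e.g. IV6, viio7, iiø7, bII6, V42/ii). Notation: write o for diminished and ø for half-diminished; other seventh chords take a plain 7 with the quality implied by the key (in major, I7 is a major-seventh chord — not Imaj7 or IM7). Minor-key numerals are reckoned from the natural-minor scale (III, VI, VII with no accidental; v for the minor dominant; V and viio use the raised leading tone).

VI42

Stacked in thirds the chord is Eb-G-Bb-D: a major seventh chord on Eb.
Eb is scale degree 6 in G minor, and a major seventh chord on that degree is written VI7.
With D in the bass the chord is in third inversion, so the figured bass is 42.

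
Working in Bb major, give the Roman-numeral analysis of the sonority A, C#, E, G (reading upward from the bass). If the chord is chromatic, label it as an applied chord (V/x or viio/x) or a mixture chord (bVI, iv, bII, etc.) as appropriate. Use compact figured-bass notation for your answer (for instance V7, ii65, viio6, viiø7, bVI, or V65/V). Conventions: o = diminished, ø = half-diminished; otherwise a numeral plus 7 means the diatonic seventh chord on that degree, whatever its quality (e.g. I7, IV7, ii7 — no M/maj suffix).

V7/iii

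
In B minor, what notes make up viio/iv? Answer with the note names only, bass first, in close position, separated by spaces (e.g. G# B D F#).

viio/iv is a secondary leading-tone chord. The target iv is E in B minor; the applied chord is rooted a semitone below, on D#.
Building a diminished triad on D# gives D#-F#-A.

D# F# A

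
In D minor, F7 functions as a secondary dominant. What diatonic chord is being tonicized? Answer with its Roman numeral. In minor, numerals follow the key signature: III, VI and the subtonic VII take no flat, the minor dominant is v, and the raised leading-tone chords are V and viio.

The chord is a dominant seventh chord on F.
A dominant resolves down a perfect fifth: F → Bb. In D minor, Bb is scale degree 6, i.e. VI.

VI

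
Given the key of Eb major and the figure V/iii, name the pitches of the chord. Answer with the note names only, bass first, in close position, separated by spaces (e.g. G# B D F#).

The slash means an applied dominant: we want the dominant of iii. In Eb major, iii is G minor, and its dominant is built on D.
Building a major triad on D gives D-F#-A.

D F# A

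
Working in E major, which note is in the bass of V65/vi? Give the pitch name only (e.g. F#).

B#

The applied chord V65/vi is rooted on G#: G#-B#-D#-F#.
The figure 65 means first inversion — the third is in the bass.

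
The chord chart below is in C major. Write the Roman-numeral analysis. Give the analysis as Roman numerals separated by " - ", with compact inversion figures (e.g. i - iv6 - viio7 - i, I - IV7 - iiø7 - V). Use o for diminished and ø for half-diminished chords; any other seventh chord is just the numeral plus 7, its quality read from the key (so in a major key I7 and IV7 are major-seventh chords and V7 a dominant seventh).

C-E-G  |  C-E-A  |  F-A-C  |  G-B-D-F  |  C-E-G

I - vi6 - IV - V7 - I

C-E-G: major triad on C = scale degree 1 → I.
C-E-A: root A is the submediant; minor triad there is vi6.
F-A-C has root F, degree 4 in C major, so IV.
G-B-D-F: dominant seventh chord on G = scale degree 5 → V7.
C-E-G: major triad on C = scale degree 1 → I.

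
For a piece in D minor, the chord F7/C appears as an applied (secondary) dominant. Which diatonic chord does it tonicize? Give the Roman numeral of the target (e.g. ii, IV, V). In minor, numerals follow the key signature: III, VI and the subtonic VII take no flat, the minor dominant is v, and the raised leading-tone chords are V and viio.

VI

The chord is a dominant seventh chord on F.
A dominant resolves down a perfect fifth: F → Bb. In D minor, Bb is scale degree 6, i.e. VI.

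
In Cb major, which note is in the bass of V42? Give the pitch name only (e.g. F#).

Fb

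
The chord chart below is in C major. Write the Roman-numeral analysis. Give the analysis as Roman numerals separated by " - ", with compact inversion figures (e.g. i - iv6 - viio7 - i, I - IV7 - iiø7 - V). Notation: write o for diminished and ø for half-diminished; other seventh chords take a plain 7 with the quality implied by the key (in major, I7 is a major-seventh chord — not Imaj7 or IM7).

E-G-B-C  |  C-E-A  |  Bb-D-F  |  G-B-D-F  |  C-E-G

I65 - vi6 - bVII - V7 - I

E-G-B-C: root C is the tonic; major seventh chord there is I65.
C-E-A has root A, degree 6 in C major, so vi6.
Bb-D-F: Bb with this quality isn't in the key; it's bVII, borrowed from the parallel minor.
G-B-D-F has root G, degree 5 in C major, so V7.
C-E-G: root C is the tonic; major triad there is I.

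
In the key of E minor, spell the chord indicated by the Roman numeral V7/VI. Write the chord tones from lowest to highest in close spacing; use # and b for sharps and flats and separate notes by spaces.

G B D F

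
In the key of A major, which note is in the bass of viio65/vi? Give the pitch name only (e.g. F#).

G#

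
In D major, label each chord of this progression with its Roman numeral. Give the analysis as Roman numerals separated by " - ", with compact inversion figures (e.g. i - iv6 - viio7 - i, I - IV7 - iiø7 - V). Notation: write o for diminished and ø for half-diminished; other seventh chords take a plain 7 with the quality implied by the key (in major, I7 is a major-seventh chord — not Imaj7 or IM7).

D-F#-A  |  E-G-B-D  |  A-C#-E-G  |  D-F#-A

I - ii7 - V7 - I

D-F#-A has root D, degree 1 in D major, so I.
E-G-B-D has root E, degree 2 in D major, so ii7.
A-C#-E-G: dominant seventh chord on A = scale degree 5 → V7.
D-F#-A: root D is the tonic; major triad there is I.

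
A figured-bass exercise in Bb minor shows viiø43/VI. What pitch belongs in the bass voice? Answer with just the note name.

The applied chord viiø43/VI is rooted on F: F-Ab-Cb-Eb.
The figure 43 means second inversion — the fifth is in the bass.

Cb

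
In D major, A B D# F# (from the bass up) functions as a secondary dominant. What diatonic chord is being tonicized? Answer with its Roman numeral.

The chord is a dominant seventh chord on B.
A dominant resolves down a perfect fifth: B → E. In D major, E is scale degree 2, i.e. ii.

ii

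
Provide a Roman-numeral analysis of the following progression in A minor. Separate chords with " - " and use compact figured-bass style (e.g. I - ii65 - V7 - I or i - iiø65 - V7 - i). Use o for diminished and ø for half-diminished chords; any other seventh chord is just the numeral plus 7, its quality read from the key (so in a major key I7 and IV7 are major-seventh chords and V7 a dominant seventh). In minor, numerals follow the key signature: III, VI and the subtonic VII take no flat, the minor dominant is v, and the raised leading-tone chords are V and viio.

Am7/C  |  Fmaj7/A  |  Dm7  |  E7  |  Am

i65 - VI65 - iv7 - V7 - i

Am7/C has root A, degree 1 in A minor, so i65.
Fmaj7/A: root F is the submediant; major seventh chord there is VI65.
Dm7: root D is the subdominant; minor seventh chord there is iv7.
E7: root E is the dominant; dominant seventh chord there is V7.
Am: root A is the tonic; minor triad there is i.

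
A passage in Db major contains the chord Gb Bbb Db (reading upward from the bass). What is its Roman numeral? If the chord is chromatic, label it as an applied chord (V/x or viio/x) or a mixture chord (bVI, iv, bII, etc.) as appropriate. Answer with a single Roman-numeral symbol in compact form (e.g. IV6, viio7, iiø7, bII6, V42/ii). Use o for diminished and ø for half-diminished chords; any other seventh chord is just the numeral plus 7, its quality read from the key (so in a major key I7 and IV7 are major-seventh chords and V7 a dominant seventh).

iv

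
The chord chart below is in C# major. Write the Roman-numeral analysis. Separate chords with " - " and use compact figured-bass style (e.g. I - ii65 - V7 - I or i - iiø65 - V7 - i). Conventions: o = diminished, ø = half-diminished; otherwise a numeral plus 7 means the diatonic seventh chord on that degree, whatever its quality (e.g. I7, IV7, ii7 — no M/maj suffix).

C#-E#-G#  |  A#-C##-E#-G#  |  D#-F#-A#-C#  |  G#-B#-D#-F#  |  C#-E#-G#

C#-E#-G# has root C#, degree 1 in C# major, so I.
A#-C##-E#-G# is the secondary dominant of ii (dominant seventh chord on A#): V7/ii.
D#-F#-A#-C# has root D#, degree 2 in C# major, so ii7.
G#-B#-D#-F# has root G#, degree 5 in C# major, so V7.
C#-E#-G#: major triad on C# = scale degree 1 → I.

I - V7/ii - ii7 - V7 - I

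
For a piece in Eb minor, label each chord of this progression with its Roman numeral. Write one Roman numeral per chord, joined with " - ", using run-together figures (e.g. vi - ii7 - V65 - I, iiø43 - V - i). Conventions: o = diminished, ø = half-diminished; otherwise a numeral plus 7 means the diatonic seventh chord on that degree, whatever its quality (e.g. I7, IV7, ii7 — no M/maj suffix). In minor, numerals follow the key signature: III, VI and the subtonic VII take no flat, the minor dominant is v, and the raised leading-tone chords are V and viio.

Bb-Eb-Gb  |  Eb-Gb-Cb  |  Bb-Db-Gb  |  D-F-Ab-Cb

i64 - VI6 - III6 - viio7

Bb-Eb-Gb: minor triad on Eb = scale degree 1 → i64.
Eb-Gb-Cb: major triad on Cb = scale degree 6 → VI6.
Bb-Db-Gb: major triad on Gb = scale degree 3 → III6.
D-F-Ab-Cb: root D is the leading tone; fully diminished seventh chord there is viio7.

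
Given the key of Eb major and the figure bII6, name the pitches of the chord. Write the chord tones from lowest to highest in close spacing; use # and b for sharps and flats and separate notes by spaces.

Ab Cb Fb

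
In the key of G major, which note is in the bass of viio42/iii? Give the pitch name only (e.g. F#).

The applied chord viio42/iii is rooted on A#: A#-C#-E-G.
The figure 42 means third inversion — the seventh is in the bass.

G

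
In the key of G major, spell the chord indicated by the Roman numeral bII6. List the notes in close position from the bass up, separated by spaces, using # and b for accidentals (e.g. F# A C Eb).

C Eb Ab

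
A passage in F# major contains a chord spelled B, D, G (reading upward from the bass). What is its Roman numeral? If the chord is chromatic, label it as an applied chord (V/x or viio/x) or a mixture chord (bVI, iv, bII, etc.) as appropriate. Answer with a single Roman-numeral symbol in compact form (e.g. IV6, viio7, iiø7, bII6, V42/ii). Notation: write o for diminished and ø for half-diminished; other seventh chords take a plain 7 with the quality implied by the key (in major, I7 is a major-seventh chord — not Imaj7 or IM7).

The pitches G-B-D form a major triad rooted on G.
G is the lowered second degree of F# major (diatonic 2 would be G#). This is the Neapolitan sixth — a major triad on the lowered second degree, here in its customary first inversion.
With B in the bass the chord is in first inversion, so the figured bass is 6.

bII6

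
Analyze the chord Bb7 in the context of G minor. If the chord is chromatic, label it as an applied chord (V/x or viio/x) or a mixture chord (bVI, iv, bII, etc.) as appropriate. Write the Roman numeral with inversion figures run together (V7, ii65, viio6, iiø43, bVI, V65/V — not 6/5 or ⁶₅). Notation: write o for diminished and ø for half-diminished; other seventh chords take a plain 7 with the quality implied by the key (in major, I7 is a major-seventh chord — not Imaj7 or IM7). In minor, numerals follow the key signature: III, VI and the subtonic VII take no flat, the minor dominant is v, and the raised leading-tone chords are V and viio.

Stacked in thirds the chord is Bb-D-F-Ab: a dominant seventh chord on Bb.
Bb is not a diatonic chord root with this quality in G minor, but it lies a perfect fifth above Eb (VI), so the chord functions as an applied dominant of VI.

V7/VI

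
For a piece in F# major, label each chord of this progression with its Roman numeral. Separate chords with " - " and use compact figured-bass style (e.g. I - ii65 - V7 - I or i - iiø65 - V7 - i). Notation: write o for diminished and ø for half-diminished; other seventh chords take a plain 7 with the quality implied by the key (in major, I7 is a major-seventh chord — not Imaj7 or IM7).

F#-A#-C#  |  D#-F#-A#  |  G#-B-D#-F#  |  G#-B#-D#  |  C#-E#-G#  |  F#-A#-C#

I - vi - ii7 - V/V - V - I

F#-A#-C# has root F#, degree 1 in F# major, so I.
D#-F#-A# has root D#, degree 6 in F# major, so vi.
G#-B-D#-F# has root G#, degree 2 in F# major, so ii7.
G#-B#-D# is the secondary dominant of V (major triad on G#): V/V.
C#-E#-G#: major triad on C# = scale degree 5 → V.
F#-A#-C#: root F# is the tonic; major triad there is I.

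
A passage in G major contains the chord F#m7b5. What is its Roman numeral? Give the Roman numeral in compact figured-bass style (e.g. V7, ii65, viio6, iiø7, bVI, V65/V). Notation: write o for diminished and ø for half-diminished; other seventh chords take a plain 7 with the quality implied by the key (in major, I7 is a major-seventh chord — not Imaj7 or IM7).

Stacked in thirds the chord is F#-A-C-E: a half-diminished seventh chord on F#.
F# is scale degree 7 in G major, and a half-diminished seventh chord on that degree is written viiø7.

viiø7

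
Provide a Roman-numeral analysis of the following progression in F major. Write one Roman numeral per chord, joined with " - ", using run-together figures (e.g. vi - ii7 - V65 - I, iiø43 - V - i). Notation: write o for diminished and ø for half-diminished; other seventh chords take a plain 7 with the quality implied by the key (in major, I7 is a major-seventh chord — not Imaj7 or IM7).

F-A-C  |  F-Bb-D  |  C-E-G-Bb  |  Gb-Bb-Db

F-A-C has root F, degree 1 in F major, so I.
F-Bb-D: major triad on Bb = scale degree 4 → IV64.
C-E-G-Bb: root C is the dominant; dominant seventh chord there is V7.
Gb-Bb-Db: Gb with this quality isn't in the key; a major triad on b2 is the Neapolitan chord, bII.

I - IV64 - V7 - bII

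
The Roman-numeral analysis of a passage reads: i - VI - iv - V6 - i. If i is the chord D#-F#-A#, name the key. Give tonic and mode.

D# minor

The anchor chord is a minor triad on D#, labeled i.
If D# is scale degree 1 and the mode makes that degree carry a minor triad, the tonic is D# and the mode is minor.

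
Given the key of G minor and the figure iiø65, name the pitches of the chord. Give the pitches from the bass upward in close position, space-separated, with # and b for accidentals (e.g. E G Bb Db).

In G minor, scale degree 2 is A, and the diatonic chord built there is a half-diminished seventh chord.
That chord is spelled A-C-Eb-G.
The figured bass 65 indicates first inversion, placing the third (C) in the bass: C-Eb-G-A.

C Eb G A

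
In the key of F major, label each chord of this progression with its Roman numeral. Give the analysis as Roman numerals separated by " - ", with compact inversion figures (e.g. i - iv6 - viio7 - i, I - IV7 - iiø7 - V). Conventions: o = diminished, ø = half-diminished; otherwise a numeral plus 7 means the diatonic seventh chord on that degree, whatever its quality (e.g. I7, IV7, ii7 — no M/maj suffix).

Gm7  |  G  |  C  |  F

ii7 - V/V - V - I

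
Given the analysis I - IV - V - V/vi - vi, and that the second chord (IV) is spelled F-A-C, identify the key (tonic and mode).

IV is given as F-A-C — a major triad with root F.
Counting down 3 scale steps from F places the tonic on C; a major triad on degree 4 is diatonic only in major.

C major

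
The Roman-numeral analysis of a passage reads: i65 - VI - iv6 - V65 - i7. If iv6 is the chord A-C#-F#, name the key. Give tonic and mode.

C# minor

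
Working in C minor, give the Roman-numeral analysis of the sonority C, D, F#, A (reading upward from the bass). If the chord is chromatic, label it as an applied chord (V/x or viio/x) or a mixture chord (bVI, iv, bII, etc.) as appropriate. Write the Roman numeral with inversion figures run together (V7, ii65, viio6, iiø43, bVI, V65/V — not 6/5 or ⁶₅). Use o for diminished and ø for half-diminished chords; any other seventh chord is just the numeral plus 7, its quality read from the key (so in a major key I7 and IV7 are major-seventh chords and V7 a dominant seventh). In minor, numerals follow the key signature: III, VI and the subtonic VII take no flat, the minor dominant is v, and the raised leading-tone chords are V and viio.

The pitches D-F#-A-C form a dominant seventh chord rooted on D.
D is not a diatonic chord root with this quality in C minor, but it lies a perfect fifth above G (V), so the chord functions as an applied dominant of V.
With C in the bass the chord is in third inversion, so the figured bass is 42.

V42/V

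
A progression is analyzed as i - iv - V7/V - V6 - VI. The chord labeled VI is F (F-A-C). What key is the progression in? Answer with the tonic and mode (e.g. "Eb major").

The anchor chord is a major triad on F, labeled VI.
VI on F implies F is the submediant; that puts the tonic at A, and the uppercase numeral fits minor mode.

A minor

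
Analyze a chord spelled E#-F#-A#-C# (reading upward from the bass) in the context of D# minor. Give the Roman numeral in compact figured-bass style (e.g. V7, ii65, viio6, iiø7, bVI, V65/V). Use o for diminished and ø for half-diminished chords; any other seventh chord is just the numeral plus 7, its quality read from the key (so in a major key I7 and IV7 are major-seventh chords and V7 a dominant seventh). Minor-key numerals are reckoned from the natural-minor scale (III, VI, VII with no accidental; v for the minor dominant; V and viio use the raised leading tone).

The pitches F#-A#-C#-E# form a major seventh chord rooted on F#.
In D# minor, F# is the mediant; the diatonic major seventh chord there is III7.
With E# in the bass the chord is in third inversion, so the figured bass is 42.

III42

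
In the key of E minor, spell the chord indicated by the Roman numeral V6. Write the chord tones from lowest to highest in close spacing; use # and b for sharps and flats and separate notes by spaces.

In E minor, the fifth degree is B. The dominant is major (leading tone raised), so V is a major triad.
Stacking thirds from B gives B-D#-F#.
With the 6 figure the chord is in first inversion; from the bass D# upward in close position it reads D#-F#-B.

D# F# B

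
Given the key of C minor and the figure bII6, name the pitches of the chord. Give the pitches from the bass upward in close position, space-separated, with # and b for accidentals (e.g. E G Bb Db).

F Ab Db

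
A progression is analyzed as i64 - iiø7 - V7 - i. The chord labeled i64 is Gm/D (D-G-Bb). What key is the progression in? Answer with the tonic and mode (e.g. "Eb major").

The chord Gm/D is a minor triad rooted on G; its label is i64.
If G is scale degree 1 and the mode makes that degree carry a minor triad, the tonic is G and the mode is minor.

G minor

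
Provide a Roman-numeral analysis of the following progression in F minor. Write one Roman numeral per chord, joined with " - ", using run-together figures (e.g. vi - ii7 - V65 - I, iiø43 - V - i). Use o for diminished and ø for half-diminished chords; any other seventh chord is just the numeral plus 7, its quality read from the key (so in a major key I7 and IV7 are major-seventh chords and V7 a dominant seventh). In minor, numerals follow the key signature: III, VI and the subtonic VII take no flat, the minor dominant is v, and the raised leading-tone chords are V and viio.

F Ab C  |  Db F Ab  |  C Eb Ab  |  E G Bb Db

F-Ab-C has root F, degree 1 in F minor, so i.
Db-F-Ab has root Db, degree 6 in F minor, so VI.
C-Eb-Ab: major triad on Ab = scale degree 3 → III6.
E-G-Bb-Db: fully diminished seventh chord on E = scale degree 7 → viio7.

i - VI - III6 - viio7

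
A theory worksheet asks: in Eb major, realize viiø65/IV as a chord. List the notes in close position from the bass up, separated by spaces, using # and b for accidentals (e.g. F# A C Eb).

The slash marks an applied leading-tone chord: viio of IV. In Eb major, IV is Ab, so the leading tone to it is G, a half step below.
Building a half-diminished seventh chord on G gives G-Bb-Db-F.
The figured bass 65 indicates first inversion, placing the third (Bb) in the bass: Bb-Db-F-G.

Bb Db F G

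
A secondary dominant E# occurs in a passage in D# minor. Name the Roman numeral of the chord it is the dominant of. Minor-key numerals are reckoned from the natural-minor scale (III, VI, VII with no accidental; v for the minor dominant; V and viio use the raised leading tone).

V

The chord is a major triad on E#.
A dominant resolves down a perfect fifth: E# → A#. In D# minor, A# is scale degree 5, i.e. V.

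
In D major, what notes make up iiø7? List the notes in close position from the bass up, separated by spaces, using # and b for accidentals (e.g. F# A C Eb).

E G Bb D

Scale degree 2 in D major is E; here the chord built on it is altered to a half-diminished seventh chord. iiø7 is the half-diminished supertonic seventh, borrowed from the parallel minor.
So the chord is E-G-Bb-D, a half-diminished seventh chord.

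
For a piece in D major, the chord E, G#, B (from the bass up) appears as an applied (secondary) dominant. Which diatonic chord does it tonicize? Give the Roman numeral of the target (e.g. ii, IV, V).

The chord is a major triad on E.
A dominant resolves down a perfect fifth: E → A. In D major, A is scale degree 5, i.e. V.

V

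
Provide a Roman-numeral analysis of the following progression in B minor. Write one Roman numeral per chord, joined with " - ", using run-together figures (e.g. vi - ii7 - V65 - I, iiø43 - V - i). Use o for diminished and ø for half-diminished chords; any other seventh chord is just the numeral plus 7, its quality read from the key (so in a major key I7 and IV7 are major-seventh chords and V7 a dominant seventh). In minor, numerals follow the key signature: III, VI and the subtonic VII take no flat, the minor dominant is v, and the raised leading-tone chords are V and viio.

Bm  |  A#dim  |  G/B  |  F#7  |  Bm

Bm: minor triad on B = scale degree 1 → i.
A#dim: root A# is the leading tone; diminished triad there is viio.
G/B: root G is the submediant; major triad there is VI6.
F#7: root F# is the dominant; dominant seventh chord there is V7.
Bm: root B is the tonic; minor triad there is i.

i - viio - VI6 - V7 - i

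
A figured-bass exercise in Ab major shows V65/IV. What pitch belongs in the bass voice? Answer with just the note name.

The applied chord V65/IV is rooted on Ab: Ab-C-Eb-Gb.
The figure 65 means first inversion — the third is in the bass.

C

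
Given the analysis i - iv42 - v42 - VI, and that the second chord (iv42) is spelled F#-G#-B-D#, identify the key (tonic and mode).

D# minor

iv42 is given as F#-G#-B-D# — a minor seventh chord with root G#.
Counting down 3 scale steps from G# places the tonic on D#; a minor seventh chord on degree 4 is diatonic only in minor.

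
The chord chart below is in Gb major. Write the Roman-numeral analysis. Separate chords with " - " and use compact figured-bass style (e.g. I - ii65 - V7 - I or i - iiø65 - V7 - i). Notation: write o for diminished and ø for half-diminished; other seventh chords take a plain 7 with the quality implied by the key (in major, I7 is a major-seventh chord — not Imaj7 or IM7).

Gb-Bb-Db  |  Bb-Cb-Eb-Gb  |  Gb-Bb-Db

Gb-Bb-Db: root Gb is the tonic; major triad there is I.
Bb-Cb-Eb-Gb: root Cb is the subdominant; major seventh chord there is IV42.
Gb-Bb-Db has root Gb, degree 1 in Gb major, so I.

I - IV42 - I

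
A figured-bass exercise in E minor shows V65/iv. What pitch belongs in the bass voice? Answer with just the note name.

G#

The applied chord V65/iv is rooted on E: E-G#-B-D.
The figure 65 means first inversion — the third is in the bass.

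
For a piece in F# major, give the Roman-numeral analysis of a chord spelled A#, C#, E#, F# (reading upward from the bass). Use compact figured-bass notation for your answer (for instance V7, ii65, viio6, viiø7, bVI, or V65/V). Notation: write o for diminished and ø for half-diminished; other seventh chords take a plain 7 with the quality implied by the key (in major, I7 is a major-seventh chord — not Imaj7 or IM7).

I65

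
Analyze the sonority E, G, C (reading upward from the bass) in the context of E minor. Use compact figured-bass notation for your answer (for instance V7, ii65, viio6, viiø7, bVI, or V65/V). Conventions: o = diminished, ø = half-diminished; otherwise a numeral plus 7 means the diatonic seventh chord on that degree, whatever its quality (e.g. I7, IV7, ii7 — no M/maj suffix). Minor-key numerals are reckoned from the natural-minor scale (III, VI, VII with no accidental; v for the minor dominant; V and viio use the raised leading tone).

Stacked in thirds the chord is C-E-G: a major triad on C.
C is scale degree 6 in E minor, and a major triad on that degree is written VI.
With E in the bass the chord is in first inversion, so the figured bass is 6.

VI6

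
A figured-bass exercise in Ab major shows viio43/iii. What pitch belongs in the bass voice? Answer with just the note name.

The applied chord viio43/iii is rooted on B: B-D-F-Ab.
The figure 43 means second inversion — the fifth is in the bass.

F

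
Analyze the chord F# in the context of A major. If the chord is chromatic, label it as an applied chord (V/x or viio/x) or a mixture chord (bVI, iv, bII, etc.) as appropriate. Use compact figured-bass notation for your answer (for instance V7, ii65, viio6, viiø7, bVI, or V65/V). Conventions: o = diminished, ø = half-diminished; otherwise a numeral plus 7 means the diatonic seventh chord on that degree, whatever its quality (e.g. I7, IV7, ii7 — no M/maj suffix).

V/ii

The pitches F#-A#-C# form a major triad rooted on F#.
F# is not a diatonic chord root with this quality in A major, but it lies a perfect fifth above B (ii), so the chord functions as an applied dominant of ii.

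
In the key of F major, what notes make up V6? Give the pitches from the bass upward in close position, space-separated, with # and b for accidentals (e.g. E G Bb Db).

In F major, the fifth degree is C, and the diatonic chord built there is a major triad.
That chord is spelled C-E-G.
The figured bass 6 indicates first inversion, placing the third (E) in the bass: E-G-C.

E G C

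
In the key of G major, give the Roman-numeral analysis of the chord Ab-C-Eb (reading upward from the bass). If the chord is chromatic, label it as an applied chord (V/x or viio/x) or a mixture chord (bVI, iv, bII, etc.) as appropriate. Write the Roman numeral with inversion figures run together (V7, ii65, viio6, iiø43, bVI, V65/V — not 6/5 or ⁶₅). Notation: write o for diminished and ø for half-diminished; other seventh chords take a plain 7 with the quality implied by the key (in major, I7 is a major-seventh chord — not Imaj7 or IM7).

bII

The pitches Ab-C-Eb form a major triad rooted on Ab.
Ab is the lowered second degree of G major (diatonic 2 would be A). This is the Neapolitan chord — a major triad on the lowered second degree.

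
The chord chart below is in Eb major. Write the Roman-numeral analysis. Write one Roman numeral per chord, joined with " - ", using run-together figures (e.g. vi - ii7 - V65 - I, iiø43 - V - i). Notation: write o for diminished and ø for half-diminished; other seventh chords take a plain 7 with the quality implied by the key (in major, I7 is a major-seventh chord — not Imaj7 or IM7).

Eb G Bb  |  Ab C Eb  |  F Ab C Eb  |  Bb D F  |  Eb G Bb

I - IV - ii7 - V - I

Eb-G-Bb: major triad on Eb = scale degree 1 → I.
Ab-C-Eb: major triad on Ab = scale degree 4 → IV.
F-Ab-C-Eb has root F, degree 2 in Eb major, so ii7.
Bb-D-F has root Bb, degree 5 in Eb major, so V.
Eb-G-Bb has root Eb, degree 1 in Eb major, so I.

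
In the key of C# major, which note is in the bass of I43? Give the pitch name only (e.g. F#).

G#

I in C# major has root C#; the chord is C#-E#-G#-B#.
The figure 43 means second inversion — the fifth is in the bass.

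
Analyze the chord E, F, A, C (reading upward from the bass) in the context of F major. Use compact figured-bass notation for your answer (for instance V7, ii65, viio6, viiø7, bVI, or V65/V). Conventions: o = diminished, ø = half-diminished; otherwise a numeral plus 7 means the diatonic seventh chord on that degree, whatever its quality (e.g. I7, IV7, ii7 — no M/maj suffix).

Stacked in thirds the chord is F-A-C-E: a major seventh chord on F.
In F major, F is the tonic; the diatonic major seventh chord there is I7.
With E in the bass the chord is in third inversion, so the figured bass is 42.

I42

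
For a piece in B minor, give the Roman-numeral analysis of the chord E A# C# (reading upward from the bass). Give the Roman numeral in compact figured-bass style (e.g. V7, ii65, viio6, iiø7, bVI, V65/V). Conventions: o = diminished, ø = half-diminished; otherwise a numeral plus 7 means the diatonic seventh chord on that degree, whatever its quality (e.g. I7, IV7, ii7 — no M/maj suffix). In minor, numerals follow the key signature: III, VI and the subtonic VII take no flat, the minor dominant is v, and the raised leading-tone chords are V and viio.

viio64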